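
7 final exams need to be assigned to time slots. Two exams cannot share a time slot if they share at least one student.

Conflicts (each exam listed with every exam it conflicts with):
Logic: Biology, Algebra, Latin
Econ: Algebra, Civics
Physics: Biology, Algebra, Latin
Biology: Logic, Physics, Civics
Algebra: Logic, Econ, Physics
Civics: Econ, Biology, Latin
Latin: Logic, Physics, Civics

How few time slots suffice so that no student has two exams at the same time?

The cycle Algebra-Logic-Biology-Civics-Econ-Algebra has odd length 5, so it cannot be 2-colored; at least 3 time slots are needed.
3 time slots suffice: time slot 1 → {Biology, Algebra, Latin}; time slot 2 → {Logic, Physics, Civics}; time slot 3 → {Econ}. Each listed conflict is separated.

3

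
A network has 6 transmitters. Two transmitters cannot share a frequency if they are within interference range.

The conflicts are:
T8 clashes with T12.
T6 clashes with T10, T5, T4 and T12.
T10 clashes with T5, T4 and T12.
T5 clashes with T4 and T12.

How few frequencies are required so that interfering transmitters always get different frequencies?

T6, T10, T5, T12 all conflict with each other, so at least 4 frequencies are needed.
4 frequencies suffice: T8=1, T6=4, T10=1, T5=2, T4=3, T12=3. Each listed conflict is separated.

4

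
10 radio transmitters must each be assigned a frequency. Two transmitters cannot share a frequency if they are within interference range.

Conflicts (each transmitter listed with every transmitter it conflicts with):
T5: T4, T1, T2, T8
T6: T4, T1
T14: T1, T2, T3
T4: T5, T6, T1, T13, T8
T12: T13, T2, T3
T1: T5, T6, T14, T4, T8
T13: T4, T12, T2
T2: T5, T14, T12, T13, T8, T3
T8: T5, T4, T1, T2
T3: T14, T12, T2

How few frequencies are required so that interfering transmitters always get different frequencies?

4

T5, T4, T1, T8 all conflict with each other, so at least 4 frequencies are needed.
A valid assignment using 4 frequencies: T5=4, T6=3, T14=3, T4=2, T12=3, T1=1, T13=4, T2=1, T8=3, T3=2. Every pair that conflicts lands in different frequencies.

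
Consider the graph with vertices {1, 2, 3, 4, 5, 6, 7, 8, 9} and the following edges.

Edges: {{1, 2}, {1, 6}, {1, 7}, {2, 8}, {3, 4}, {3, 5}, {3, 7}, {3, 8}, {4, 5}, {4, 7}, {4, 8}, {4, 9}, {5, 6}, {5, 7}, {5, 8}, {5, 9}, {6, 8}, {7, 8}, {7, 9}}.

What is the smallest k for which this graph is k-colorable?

3, 4, 5, 7, 8 are pairwise adjacent (a clique of size 5), so at least 5 colors are needed.
5 colors suffice: color a → {1, 8, 9}; color b → {2, 5}; color c → {6, 7}; color d → {4}; color e → {3}. Each edge has distinct colors on its endpoints.

5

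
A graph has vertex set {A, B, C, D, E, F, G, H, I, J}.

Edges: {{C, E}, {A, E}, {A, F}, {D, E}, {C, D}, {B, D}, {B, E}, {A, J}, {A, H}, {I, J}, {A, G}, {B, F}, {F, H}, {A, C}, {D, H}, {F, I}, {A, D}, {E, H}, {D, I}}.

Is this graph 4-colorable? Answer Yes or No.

The chromatic number is 4. A, D, E, H are pairwise adjacent (a clique of size 4), so at least 4 colors are needed.
A valid assignment using 4 colors: A=red, B=red, C=yellow, D=blue, E=green, F=blue, G=blue, H=yellow, I=red, J=blue.
That is already a proper 4-coloring.

Yes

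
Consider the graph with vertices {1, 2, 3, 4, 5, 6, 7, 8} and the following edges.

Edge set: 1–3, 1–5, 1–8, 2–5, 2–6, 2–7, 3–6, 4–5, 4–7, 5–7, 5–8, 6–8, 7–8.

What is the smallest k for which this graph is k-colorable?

4, 5, 7 form a triangle, so at least 3 colors are needed.
3 colors suffice: color red → {5, 6}; color blue → {2, 3, 4, 8}; color green → {1, 7}. No two adjacent vertices share a color.

3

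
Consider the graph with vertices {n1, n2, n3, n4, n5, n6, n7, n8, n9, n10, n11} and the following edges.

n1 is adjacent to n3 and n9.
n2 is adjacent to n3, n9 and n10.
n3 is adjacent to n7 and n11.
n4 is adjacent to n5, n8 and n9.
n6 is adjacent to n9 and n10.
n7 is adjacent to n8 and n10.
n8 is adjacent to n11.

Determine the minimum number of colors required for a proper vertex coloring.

2

n8 and n11 are adjacent, so at least 2 colors are needed.
A valid assignment using 2 colors: n1=2, n2=2, n3=1, n4=2, n5=1, n6=2, n7=2, n8=1, n9=1, n10=1, n11=2. No two adjacent vertices share a color.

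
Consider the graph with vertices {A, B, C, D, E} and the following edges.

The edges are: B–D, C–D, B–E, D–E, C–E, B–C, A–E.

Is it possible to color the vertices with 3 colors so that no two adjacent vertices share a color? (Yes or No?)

No

B, C, D, E are mutually adjacent (a clique of size 4), so at least 4 colors are needed.
So 3 colors are not enough.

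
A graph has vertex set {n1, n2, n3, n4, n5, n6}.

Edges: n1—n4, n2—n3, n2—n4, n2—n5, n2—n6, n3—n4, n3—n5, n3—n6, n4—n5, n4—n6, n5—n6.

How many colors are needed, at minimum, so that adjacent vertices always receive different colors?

n2, n3, n4, n5, n6 are mutually adjacent (a clique of size 5), so at least 5 colors are needed.
5 colors suffice: color 1 → {n4}; color 2 → {n1, n6}; color 3 → {n5}; color 4 → {n2}; color 5 → {n3}. Each edge has distinct colors on its endpoints.

5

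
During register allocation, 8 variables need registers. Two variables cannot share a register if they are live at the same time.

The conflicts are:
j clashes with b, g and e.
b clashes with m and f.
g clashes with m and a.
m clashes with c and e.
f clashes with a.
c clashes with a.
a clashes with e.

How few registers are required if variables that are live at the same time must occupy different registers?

3

The cycle e-j-b-f-a-e has odd length 5, so it cannot be 2-colored; at least 3 registers are needed.
3 registers suffice: register 1 → {j, m, a}; register 2 → {b, g, c, e}; register 3 → {f}. Every pair that conflicts lands in different registers.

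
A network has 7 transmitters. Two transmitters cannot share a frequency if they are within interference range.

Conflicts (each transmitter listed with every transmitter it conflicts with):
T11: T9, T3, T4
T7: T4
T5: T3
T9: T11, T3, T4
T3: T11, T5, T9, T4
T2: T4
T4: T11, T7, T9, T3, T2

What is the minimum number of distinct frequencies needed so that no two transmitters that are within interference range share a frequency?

T11, T9, T3, T4 all conflict with each other, so at least 4 frequencies are needed.
4 frequencies suffice: frequency 1 → {T5, T4}; frequency 2 → {T7, T3, T2}; frequency 3 → {T11}; frequency 4 → {T9}. Each listed conflict is separated.

4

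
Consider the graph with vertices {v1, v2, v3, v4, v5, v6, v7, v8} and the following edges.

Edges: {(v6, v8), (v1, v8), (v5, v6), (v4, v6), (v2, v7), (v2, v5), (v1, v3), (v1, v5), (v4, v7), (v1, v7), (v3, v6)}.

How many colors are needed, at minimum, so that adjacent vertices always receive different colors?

3

The cycle v6-v5-v1-v7-v4-v6 has odd length 5, so it cannot be 2-colored; at least 3 colors are needed.
3 colors suffice: color 1 → {v1, v2, v6}; color 2 → {v3, v5, v7, v8}; color 3 → {v4}. Every edge joins two different colors.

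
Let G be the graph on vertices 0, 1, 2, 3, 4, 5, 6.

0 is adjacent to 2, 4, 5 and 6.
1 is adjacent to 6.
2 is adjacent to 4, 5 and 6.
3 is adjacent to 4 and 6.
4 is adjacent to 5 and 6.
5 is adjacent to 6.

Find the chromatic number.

0, 2, 4, 5, 6 are mutually adjacent (a clique of size 5), so at least 5 colors are needed.
5 colors suffice: color a → {6}; color b → {1, 4}; color c → {0, 3}; color d → {5}; color e → {2}. Each edge has distinct colors on its endpoints.

5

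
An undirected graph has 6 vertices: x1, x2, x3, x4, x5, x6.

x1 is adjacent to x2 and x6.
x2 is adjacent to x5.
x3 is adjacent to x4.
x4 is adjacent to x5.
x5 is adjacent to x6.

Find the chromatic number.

x3 and x4 are adjacent, so at least 2 colors are needed.
One proper 2-coloring: x1=1, x2=2, x3=1, x4=2, x5=1, x6=2. Each edge has distinct colors on its endpoints.

2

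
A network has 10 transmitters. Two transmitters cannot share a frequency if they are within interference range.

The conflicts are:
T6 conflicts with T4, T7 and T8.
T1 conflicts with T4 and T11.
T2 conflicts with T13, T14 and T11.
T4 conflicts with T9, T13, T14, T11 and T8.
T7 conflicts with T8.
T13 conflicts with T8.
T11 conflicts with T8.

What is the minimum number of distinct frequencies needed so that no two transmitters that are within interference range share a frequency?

T6, T7, T8 all conflict with each other, so at least 3 frequencies are needed.
3 frequencies suffice: frequency 1 → {T2, T4, T7}; frequency 2 → {T1, T9, T14, T8}; frequency 3 → {T6, T13, T11}. Every pair that conflicts lands in different frequencies.

3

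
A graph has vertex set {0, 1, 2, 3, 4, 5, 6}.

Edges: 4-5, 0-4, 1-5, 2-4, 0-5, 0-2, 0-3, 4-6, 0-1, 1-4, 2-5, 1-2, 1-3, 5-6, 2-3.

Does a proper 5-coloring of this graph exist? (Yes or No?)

The chromatic number is 5. 0, 1, 2, 4, 5 form a clique, so at least 5 colors are needed.
One proper 5-coloring: 0=e, 1=d, 2=a, 3=b, 4=c, 5=b, 6=a.
That is already a proper 5-coloring.

Yes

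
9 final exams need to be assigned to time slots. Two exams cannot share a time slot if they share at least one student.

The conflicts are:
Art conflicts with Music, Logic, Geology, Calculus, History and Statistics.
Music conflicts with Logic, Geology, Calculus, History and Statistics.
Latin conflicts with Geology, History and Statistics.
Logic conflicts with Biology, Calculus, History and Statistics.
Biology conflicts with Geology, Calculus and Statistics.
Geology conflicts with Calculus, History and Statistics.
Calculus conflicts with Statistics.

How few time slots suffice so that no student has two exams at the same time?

5

Art, Music, Geology, Calculus, Statistics are mutually in conflict, so at least 5 time slots are needed.
5 time slots suffice: time slot 1 → {History, Statistics}; time slot 2 → {Logic, Geology}; time slot 3 → {Latin, Calculus}; time slot 4 → {Music, Biology}; time slot 5 → {Art}. No two conflicting exams share a time slot.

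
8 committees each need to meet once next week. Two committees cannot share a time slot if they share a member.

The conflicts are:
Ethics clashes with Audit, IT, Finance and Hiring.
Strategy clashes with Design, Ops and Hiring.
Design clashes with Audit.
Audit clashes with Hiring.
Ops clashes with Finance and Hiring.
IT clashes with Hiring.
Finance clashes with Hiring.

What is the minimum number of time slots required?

Ops, Finance, Hiring pairwise conflict, so at least 3 time slots are needed.
Using 3 time slots: Ethics=2, Strategy=3, Design=1, Audit=3, Ops=2, IT=3, Finance=3, Hiring=1. Every pair that conflicts lands in different time slots.

3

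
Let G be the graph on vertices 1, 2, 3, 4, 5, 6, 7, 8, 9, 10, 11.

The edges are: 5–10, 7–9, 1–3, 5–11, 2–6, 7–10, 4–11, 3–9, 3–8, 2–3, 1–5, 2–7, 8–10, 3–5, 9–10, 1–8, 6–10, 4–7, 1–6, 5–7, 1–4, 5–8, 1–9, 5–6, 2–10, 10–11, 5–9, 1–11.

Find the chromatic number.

4

1, 3, 5, 8 form a clique, so at least 4 colors are needed.
4 colors suffice: color red → {2, 4, 5}; color blue → {1, 10}; color green → {3, 6, 7, 11}; color yellow → {8, 9}. Each edge has distinct colors on its endpoints.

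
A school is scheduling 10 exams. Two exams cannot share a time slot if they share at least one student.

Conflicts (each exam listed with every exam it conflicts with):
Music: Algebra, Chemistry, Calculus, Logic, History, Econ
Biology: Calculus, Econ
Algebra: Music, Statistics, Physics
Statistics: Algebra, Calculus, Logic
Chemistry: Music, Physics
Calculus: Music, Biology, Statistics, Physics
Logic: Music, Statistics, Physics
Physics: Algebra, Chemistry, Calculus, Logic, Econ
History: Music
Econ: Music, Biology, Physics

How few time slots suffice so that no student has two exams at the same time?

Calculus and Physics conflict, so at least 2 time slots are needed.
2 time slots suffice: time slot 1 → {Music, Biology, Statistics, Physics}; time slot 2 → {Algebra, Chemistry, Calculus, Logic, History, Econ}. Each listed conflict is separated.

2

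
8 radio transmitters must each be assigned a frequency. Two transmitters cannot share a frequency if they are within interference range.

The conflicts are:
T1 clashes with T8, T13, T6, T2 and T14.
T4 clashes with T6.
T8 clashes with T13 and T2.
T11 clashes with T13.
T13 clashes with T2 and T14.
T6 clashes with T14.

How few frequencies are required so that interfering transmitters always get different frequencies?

T1, T8, T13, T2 all conflict with each other, so at least 4 frequencies are needed.
Using 4 frequencies: T1=2, T4=2, T8=3, T11=2, T13=1, T6=1, T2=4, T14=3. No two conflicting transmitters share a frequency.

4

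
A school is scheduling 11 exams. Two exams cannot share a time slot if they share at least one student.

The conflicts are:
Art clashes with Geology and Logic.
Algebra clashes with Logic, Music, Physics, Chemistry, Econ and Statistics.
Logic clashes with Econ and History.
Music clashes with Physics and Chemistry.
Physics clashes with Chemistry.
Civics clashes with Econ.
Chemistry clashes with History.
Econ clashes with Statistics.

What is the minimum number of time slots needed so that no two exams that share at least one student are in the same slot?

Algebra, Music, Physics, Chemistry are mutually in conflict, so at least 4 time slots are needed.
A valid assignment using 4 time slots: Art=1, Algebra=1, Geology=2, Logic=2, Music=3, Physics=4, Civics=1, Chemistry=2, Econ=3, History=1, Statistics=2. Each listed conflict is separated.

4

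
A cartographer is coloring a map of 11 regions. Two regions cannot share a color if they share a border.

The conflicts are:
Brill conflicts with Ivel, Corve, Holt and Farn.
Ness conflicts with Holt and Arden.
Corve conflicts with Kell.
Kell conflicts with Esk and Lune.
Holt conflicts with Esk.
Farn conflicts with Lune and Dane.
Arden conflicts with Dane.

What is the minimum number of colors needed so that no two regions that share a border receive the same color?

3

The cycle Corve-Kell-Lune-Farn-Brill-Corve has odd length 5, so it cannot be 2-colored; at least 3 colors are needed.
A valid assignment using 3 colors: Brill=1, Ivel=2, Ness=1, Corve=2, Kell=1, Holt=2, Farn=2, Arden=2, Esk=3, Lune=3, Dane=1. No two conflicting regions share a color.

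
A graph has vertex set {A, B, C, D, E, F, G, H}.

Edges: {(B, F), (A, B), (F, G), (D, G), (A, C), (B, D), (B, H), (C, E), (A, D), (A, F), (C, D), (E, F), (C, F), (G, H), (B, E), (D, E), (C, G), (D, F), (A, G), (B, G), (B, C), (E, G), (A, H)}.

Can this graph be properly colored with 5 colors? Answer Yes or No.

No

B, C, D, E, F, G form a clique, so at least 6 colors are needed.
So 5 colors are not enough.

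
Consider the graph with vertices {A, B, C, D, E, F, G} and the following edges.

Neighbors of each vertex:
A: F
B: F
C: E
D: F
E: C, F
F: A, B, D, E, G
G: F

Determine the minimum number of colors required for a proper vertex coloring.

2

E and F are adjacent, so at least 2 colors are needed.
2 colors suffice: color 1 → {C, F}; color 2 → {A, B, D, E, G}. Every edge joins two different colors.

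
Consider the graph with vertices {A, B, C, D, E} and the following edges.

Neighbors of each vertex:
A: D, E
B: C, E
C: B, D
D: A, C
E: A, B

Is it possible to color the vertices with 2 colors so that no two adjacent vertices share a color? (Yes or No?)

No

The cycle A-D-C-B-E-A has odd length 5, so it cannot be 2-colored; at least 3 colors are needed.
So 2 colors are not enough.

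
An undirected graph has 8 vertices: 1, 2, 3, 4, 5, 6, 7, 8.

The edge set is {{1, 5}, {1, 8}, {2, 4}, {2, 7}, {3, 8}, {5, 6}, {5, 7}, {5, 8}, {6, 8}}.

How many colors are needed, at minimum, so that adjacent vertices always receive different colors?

1, 5, 8 are pairwise adjacent, so at least 3 colors are needed.
One proper 3-coloring: 1=green, 2=red, 3=red, 4=blue, 5=red, 6=green, 7=blue, 8=blue. No two adjacent vertices share a color.

3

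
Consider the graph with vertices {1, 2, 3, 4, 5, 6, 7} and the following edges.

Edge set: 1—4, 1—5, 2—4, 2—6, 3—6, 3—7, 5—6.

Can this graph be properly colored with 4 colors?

Yes

The chromatic number is 3. The cycle 1-5-6-2-4-1 has odd length 5, so it cannot be 2-colored; at least 3 colors are needed.
One proper 3-coloring: 1=a, 2=b, 3=b, 4=c, 5=b, 6=a, 7=a.
Since 4 ≥ 3, a proper 4-coloring certainly exists.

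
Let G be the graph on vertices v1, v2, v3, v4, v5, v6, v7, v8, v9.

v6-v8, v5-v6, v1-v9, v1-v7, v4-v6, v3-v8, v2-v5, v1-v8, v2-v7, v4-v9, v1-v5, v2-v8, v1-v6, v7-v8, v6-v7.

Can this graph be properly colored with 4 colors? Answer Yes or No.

The chromatic number is 4. v1, v6, v7, v8 are pairwise adjacent (a clique of size 4), so at least 4 colors are needed.
One proper 4-coloring: v1=R, v2=R, v3=R, v4=R, v5=G, v6=B, v7=Y, v8=G, v9=B.
That is already a proper 4-coloring.

Yes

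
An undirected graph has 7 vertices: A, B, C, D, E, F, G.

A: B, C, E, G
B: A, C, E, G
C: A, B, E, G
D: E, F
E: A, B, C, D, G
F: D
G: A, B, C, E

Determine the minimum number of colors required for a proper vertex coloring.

5

A, B, C, E, G are pairwise adjacent (a clique of size 5), so at least 5 colors are needed.
5 colors suffice: color 1 → {E, F}; color 2 → {B, D}; color 3 → {A}; color 4 → {C}; color 5 → {G}. No two adjacent vertices share a color.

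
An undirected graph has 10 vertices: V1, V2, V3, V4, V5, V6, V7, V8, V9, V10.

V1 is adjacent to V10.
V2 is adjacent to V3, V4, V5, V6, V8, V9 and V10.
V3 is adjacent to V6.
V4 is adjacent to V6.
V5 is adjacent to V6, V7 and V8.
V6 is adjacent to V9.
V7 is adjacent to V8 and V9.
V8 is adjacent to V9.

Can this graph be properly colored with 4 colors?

Yes

The chromatic number is 3. V2, V4, V6 are pairwise adjacent, so at least 3 colors are needed.
A valid assignment using 3 colors: V1=1, V2=1, V3=3, V4=3, V5=3, V6=2, V7=1, V8=2, V9=3, V10=2.
Since 4 ≥ 3, a proper 4-coloring certainly exists.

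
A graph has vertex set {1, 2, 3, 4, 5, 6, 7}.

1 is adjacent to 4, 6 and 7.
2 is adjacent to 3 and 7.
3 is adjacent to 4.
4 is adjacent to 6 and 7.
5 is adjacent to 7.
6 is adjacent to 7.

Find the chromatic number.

4

1, 4, 6, 7 are pairwise adjacent (a clique of size 4), so at least 4 colors are needed.
4 colors suffice: color a → {3, 7}; color b → {2, 4, 5}; color c → {1}; color d → {6}. Each edge has distinct colors on its endpoints.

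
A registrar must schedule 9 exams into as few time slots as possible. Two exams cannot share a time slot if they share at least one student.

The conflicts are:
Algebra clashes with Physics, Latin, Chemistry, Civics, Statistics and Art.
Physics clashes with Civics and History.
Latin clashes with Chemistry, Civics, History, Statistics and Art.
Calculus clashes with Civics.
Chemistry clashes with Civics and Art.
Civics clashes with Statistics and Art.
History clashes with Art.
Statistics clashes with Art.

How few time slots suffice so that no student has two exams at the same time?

Algebra, Latin, Chemistry, Civics, Art are mutually in conflict, so at least 5 time slots are needed.
5 time slots suffice: time slot 1 → {Civics, History}; time slot 2 → {Algebra, Calculus}; time slot 3 → {Physics, Art}; time slot 4 → {Latin}; time slot 5 → {Chemistry, Statistics}. Every pair that conflicts lands in different time slots.

5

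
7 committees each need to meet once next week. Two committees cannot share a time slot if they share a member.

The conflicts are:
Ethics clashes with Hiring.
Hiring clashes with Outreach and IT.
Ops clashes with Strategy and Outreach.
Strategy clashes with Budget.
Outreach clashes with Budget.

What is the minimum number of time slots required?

2

Ops and Strategy conflict, so at least 2 time slots are needed.
2 time slots suffice: time slot 1 → {Ethics, Strategy, Outreach, IT}; time slot 2 → {Hiring, Ops, Budget}. No two conflicting committees share a time slot.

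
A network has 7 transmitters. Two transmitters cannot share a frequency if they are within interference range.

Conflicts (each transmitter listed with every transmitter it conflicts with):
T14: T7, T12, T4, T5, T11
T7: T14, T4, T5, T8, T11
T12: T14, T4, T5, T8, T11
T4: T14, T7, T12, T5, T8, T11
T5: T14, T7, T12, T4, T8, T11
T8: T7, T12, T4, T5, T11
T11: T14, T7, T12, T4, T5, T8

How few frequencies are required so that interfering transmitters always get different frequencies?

T14, T7, T4, T5, T11 pairwise conflict, so at least 5 frequencies are needed.
5 frequencies suffice: T14=4, T7=5, T12=5, T4=2, T5=3, T8=4, T11=1. Each listed conflict is separated.

5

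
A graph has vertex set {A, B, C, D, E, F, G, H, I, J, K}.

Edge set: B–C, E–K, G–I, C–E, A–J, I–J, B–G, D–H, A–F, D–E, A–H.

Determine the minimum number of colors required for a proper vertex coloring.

3

The cycle E-D-H-A-J-I-G-B-C-E has odd length 9, so it cannot be 2-colored; at least 3 colors are needed.
3 colors suffice: color 1 → {A, B, E, I}; color 2 → {C, D, F, G, J, K}; color 3 → {H}. No two adjacent vertices share a color.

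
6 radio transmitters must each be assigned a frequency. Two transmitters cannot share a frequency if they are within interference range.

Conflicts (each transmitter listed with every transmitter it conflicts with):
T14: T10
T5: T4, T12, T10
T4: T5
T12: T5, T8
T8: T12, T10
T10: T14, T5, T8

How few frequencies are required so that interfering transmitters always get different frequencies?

T5 and T10 conflict, so at least 2 frequencies are needed.
2 frequencies suffice: frequency 1 → {T4, T12, T10}; frequency 2 → {T14, T5, T8}. Each listed conflict is separated.

2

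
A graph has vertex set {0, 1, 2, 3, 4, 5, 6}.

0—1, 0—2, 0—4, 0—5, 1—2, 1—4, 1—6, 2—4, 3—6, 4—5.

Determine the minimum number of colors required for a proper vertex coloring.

4

0, 1, 2, 4 are pairwise adjacent (a clique of size 4), so at least 4 colors are needed.
4 colors suffice: color a → {0, 6}; color b → {1, 3, 5}; color c → {4}; color d → {2}. Every edge joins two different colors.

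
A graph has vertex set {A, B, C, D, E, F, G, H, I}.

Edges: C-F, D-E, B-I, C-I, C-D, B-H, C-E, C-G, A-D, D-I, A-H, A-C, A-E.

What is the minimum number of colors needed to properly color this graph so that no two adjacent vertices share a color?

A, C, D, E are pairwise adjacent (a clique of size 4), so at least 4 colors are needed.
4 colors suffice: color red → {C, H}; color blue → {B, D, F, G}; color green → {A, I}; color yellow → {E}. Each edge has distinct colors on its endpoints.

4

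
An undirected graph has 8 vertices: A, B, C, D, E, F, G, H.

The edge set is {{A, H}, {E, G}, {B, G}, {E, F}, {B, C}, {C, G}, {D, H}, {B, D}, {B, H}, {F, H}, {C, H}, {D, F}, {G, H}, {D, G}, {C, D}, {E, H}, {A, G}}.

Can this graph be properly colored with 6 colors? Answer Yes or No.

Yes

The chromatic number is 5. B, C, D, G, H are mutually adjacent (a clique of size 5), so at least 5 colors are needed.
A valid assignment using 5 colors: A=3, B=4, C=5, D=3, E=3, F=2, G=2, H=1.
Since 6 ≥ 5, a proper 6-coloring certainly exists.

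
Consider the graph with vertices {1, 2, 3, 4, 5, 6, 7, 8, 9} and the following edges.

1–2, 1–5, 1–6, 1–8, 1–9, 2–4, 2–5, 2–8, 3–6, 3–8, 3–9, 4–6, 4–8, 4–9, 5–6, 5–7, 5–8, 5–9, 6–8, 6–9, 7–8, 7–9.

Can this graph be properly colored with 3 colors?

1, 2, 5, 8 form a clique, so at least 4 colors are needed.
So 3 colors are not enough.

No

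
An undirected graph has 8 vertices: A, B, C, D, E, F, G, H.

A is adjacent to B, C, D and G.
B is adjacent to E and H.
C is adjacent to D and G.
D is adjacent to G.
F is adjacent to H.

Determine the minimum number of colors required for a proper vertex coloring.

A, C, D, G are pairwise adjacent (a clique of size 4), so at least 4 colors are needed.
One proper 4-coloring: A=red, B=blue, C=blue, D=green, E=red, F=blue, G=yellow, H=red. No two adjacent vertices share a color.

4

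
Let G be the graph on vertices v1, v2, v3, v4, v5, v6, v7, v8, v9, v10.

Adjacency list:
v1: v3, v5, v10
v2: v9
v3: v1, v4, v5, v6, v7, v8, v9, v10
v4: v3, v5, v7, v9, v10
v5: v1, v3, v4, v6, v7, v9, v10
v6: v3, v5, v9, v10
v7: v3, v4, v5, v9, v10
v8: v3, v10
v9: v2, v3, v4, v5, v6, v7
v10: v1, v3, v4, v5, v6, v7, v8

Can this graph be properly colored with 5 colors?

Yes

The chromatic number is 5. v3, v4, v5, v7, v10 are mutually adjacent (a clique of size 5), so at least 5 colors are needed.
5 colors suffice: color 1 → {v2, v3}; color 2 → {v9, v10}; color 3 → {v5, v8}; color 4 → {v1, v6, v7}; color 5 → {v4}.
That is already a proper 5-coloring.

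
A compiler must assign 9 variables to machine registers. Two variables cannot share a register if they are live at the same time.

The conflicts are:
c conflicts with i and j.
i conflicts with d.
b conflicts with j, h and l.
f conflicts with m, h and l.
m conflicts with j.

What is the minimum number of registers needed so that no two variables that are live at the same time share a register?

3

The cycle l-b-j-m-f-l has odd length 5, so it cannot be 2-colored; at least 3 registers are needed.
3 registers suffice: register 1 → {i, f, j}; register 2 → {c, b, m, d}; register 3 → {h, l}. Every pair that conflicts lands in different registers.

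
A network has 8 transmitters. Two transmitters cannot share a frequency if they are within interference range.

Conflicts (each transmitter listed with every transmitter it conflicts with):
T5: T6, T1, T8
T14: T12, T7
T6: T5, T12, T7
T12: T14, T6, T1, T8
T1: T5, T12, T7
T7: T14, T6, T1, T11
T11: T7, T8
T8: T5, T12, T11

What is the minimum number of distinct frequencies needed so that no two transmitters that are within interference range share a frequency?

The cycle T8-T12-T14-T7-T11-T8 has odd length 5, so it cannot be 2-colored; at least 3 frequencies are needed.
A valid assignment using 3 frequencies: T5=1, T14=2, T6=2, T12=1, T1=2, T7=1, T11=3, T8=2. Every pair that conflicts lands in different frequencies.

3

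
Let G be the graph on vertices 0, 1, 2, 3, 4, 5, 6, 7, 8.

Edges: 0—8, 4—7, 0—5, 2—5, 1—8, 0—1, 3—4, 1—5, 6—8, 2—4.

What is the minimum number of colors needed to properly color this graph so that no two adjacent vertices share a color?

0, 1, 8 are pairwise adjacent, so at least 3 colors are needed.
3 colors suffice: 0=a, 1=b, 2=b, 3=b, 4=a, 5=c, 6=a, 7=b, 8=c. No two adjacent vertices share a color.

3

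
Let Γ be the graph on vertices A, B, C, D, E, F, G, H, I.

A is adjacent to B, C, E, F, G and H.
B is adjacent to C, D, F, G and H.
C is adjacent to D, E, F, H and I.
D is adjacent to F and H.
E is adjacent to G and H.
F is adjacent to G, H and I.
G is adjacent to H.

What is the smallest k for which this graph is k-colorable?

A, B, C, F, H form a clique, so at least 5 colors are needed.
A valid assignment using 5 colors: A=yellow, B=purple, C=red, D=yellow, E=green, F=green, G=red, H=blue, I=blue. No two adjacent vertices share a color.

5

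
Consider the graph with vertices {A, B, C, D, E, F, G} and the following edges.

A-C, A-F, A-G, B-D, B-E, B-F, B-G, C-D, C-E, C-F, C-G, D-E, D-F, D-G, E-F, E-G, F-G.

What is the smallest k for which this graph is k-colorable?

B, D, E, F, G are mutually adjacent (a clique of size 5), so at least 5 colors are needed.
5 colors suffice: color 1 → {F}; color 2 → {G}; color 3 → {A, E}; color 4 → {B, C}; color 5 → {D}. Each edge has distinct colors on its endpoints.

5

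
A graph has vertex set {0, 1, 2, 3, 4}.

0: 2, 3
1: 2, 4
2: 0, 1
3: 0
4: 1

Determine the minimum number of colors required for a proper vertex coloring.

2

1 and 2 are adjacent, so at least 2 colors are needed.
A valid assignment using 2 colors: 0=b, 1=b, 2=a, 3=a, 4=a. Each edge has distinct colors on its endpoints.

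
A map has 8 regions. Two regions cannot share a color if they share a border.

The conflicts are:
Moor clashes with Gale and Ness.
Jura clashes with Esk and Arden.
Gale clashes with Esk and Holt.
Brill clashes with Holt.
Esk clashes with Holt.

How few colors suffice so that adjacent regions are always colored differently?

3

Gale, Esk, Holt all conflict with each other, so at least 3 colors are needed.
One proper 3-coloring: Moor=1, Jura=1, Gale=2, Brill=2, Esk=3, Arden=2, Holt=1, Ness=2. No two conflicting regions share a color.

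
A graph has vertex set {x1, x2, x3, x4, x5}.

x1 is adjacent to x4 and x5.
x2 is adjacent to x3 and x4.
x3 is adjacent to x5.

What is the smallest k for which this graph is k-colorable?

3

The cycle x5-x3-x2-x4-x1-x5 has odd length 5, so it cannot be 2-colored; at least 3 colors are needed.
A valid assignment using 3 colors: x1=1, x2=1, x3=2, x4=2, x5=3. Each edge has distinct colors on its endpoints.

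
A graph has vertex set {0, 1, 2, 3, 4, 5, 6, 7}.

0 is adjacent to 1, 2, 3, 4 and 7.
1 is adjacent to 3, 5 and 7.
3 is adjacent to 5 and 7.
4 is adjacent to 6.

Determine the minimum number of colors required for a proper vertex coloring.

4

0, 1, 3, 7 are mutually adjacent (a clique of size 4), so at least 4 colors are needed.
A valid assignment using 4 colors: 0=red, 1=blue, 2=blue, 3=green, 4=blue, 5=red, 6=red, 7=yellow. Every edge joins two different colors.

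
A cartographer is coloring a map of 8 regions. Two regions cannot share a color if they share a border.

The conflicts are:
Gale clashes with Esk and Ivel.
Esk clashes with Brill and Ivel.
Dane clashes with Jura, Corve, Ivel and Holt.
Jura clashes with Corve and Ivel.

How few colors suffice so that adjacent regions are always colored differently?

3

Gale, Esk, Ivel pairwise conflict, so at least 3 colors are needed.
3 colors suffice: Gale=3, Esk=2, Dane=2, Jura=3, Corve=1, Brill=1, Ivel=1, Holt=1. Every pair that conflicts lands in different colors.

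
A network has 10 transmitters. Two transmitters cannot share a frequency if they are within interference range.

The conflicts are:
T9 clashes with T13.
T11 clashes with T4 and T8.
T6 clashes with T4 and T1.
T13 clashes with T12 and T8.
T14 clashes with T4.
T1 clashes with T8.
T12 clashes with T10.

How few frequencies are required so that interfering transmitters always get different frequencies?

The cycle T6-T4-T11-T8-T1-T6 has odd length 5, so it cannot be 2-colored; at least 3 frequencies are needed.
3 frequencies suffice: frequency 1 → {T13, T4, T1, T10}; frequency 2 → {T9, T6, T14, T12, T8}; frequency 3 → {T11}. No two conflicting transmitters share a frequency.

3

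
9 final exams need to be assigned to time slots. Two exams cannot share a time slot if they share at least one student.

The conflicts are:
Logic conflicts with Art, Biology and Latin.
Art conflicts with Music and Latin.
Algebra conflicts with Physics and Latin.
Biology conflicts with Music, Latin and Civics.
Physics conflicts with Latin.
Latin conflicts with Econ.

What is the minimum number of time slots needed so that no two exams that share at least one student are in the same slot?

Algebra, Physics, Latin are mutually in conflict, so at least 3 time slots are needed.
A valid assignment using 3 time slots: Logic=3, Art=2, Algebra=2, Biology=2, Physics=3, Music=1, Latin=1, Civics=1, Econ=2. No two conflicting exams share a time slot.

3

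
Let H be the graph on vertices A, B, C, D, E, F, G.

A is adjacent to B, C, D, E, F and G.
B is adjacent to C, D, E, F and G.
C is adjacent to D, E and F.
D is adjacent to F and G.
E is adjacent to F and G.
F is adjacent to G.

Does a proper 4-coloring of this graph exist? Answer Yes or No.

No

A, B, C, D, F are mutually adjacent (a clique of size 5), so at least 5 colors are needed.
So 4 colors are not enough.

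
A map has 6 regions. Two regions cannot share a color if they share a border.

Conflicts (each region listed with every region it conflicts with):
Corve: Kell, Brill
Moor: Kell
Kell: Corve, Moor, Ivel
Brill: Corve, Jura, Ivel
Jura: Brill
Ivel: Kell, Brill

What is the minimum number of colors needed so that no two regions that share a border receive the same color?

Corve and Brill conflict, so at least 2 colors are needed.
A valid assignment using 2 colors: Corve=2, Moor=2, Kell=1, Brill=1, Jura=2, Ivel=2. Each listed conflict is separated.

2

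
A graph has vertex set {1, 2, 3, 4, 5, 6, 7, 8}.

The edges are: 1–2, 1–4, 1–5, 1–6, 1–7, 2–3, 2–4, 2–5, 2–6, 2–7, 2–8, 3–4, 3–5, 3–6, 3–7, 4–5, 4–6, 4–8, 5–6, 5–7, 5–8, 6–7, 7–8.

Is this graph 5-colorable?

Yes

The chromatic number is 5. 1, 2, 5, 6, 7 are mutually adjacent (a clique of size 5), so at least 5 colors are needed.
A valid assignment using 5 colors: 1=purple, 2=red, 3=purple, 4=green, 5=blue, 6=yellow, 7=green, 8=yellow.
That is already a proper 5-coloring.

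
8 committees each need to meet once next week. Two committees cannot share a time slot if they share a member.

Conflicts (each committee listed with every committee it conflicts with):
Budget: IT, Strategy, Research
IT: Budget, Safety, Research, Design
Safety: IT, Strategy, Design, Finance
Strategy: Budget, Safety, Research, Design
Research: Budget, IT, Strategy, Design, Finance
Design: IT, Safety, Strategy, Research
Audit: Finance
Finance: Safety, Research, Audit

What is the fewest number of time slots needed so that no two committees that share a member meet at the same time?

Budget, Strategy, Research pairwise conflict, so at least 3 time slots are needed.
Using 3 time slots: Budget=3, IT=2, Safety=1, Strategy=2, Research=1, Design=3, Audit=1, Finance=2. No two conflicting committees share a time slot.

3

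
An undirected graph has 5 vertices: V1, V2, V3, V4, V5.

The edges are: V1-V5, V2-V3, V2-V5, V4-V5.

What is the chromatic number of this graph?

2

V4 and V5 are adjacent, so at least 2 colors are needed.
2 colors suffice: color 1 → {V3, V5}; color 2 → {V1, V2, V4}. Each edge has distinct colors on its endpoints.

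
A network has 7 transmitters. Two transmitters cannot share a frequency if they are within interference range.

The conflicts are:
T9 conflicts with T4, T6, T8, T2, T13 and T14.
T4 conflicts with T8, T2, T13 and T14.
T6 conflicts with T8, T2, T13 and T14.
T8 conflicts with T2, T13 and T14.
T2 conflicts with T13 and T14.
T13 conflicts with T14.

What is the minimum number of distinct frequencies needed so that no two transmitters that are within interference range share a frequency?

6

T9, T4, T8, T2, T13, T14 pairwise conflict, so at least 6 frequencies are needed.
6 frequencies suffice: T9=5, T4=6, T6=6, T8=1, T2=3, T13=4, T14=2. Every pair that conflicts lands in different frequencies.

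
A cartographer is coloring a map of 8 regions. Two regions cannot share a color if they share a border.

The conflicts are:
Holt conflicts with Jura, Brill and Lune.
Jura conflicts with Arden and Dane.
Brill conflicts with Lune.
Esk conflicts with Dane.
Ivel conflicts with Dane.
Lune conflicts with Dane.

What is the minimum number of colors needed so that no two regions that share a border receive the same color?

Holt, Brill, Lune pairwise conflict, so at least 3 colors are needed.
3 colors suffice: color 1 → {Holt, Arden, Dane}; color 2 → {Jura, Esk, Ivel, Lune}; color 3 → {Brill}. Each listed conflict is separated.

3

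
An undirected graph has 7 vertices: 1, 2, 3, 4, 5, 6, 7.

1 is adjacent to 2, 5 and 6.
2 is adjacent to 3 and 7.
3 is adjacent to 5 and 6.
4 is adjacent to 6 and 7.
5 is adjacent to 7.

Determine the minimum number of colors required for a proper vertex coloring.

The cycle 7-5-3-6-4-7 has odd length 5, so it cannot be 2-colored; at least 3 colors are needed.
One proper 3-coloring: 1=red, 2=blue, 3=red, 4=green, 5=blue, 6=blue, 7=red. Every edge joins two different colors.

3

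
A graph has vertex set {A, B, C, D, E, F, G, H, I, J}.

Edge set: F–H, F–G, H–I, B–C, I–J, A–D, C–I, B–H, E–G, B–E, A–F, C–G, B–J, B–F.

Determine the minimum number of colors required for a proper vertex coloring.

3

B, F, H are pairwise adjacent, so at least 3 colors are needed.
A valid assignment using 3 colors: A=red, B=red, C=blue, D=blue, E=blue, F=blue, G=red, H=green, I=red, J=blue. Each edge has distinct colors on its endpoints.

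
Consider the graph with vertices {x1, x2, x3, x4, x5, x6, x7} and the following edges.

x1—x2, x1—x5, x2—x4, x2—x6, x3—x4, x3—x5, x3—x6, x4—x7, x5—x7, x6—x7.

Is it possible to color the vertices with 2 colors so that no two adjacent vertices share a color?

No

The cycle x5-x3-x4-x2-x1-x5 has odd length 5, so it cannot be 2-colored; at least 3 colors are needed.
So 2 colors are not enough.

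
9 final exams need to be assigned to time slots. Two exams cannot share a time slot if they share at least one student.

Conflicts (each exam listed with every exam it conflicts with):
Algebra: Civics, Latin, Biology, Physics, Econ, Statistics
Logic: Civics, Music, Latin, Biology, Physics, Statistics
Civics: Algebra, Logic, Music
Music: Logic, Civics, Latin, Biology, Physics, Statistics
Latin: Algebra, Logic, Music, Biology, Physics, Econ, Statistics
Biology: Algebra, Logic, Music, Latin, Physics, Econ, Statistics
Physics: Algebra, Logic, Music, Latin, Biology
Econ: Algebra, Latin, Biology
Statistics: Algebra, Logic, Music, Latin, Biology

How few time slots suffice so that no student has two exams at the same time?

5

Logic, Music, Latin, Biology, Physics are mutually in conflict, so at least 5 time slots are needed.
A valid assignment using 5 time slots: Algebra=3, Logic=3, Civics=1, Music=4, Latin=1, Biology=2, Physics=5, Econ=4, Statistics=5. Each listed conflict is separated.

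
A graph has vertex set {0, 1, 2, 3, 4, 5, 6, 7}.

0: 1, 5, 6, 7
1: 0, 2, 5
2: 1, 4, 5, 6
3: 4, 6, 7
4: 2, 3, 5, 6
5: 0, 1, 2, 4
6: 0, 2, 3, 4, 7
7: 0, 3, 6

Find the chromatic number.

3

2, 4, 6 form a triangle, so at least 3 colors are needed.
3 colors suffice: 0=blue, 1=green, 2=blue, 3=blue, 4=green, 5=red, 6=red, 7=green. Each edge has distinct colors on its endpoints.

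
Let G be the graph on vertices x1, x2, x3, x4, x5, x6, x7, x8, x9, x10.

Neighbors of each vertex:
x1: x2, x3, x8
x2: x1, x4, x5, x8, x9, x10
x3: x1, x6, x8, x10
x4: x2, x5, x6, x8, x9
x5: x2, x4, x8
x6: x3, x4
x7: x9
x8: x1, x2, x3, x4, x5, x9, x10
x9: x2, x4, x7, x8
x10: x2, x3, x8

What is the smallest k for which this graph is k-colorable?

x2, x4, x5, x8 are pairwise adjacent (a clique of size 4), so at least 4 colors are needed.
A valid assignment using 4 colors: x1=3, x2=2, x3=2, x4=3, x5=4, x6=1, x7=1, x8=1, x9=4, x10=3. Each edge has distinct colors on its endpoints.

4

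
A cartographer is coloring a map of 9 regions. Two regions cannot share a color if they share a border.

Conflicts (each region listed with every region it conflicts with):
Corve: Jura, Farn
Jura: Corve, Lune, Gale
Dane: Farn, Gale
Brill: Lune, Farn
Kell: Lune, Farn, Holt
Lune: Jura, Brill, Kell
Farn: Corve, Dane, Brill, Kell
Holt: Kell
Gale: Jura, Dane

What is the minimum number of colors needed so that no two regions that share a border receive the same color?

3

The cycle Jura-Gale-Dane-Farn-Corve-Jura has odd length 5, so it cannot be 2-colored; at least 3 colors are needed.
3 colors suffice: color 1 → {Jura, Farn, Holt}; color 2 → {Corve, Dane, Brill, Kell}; color 3 → {Lune, Gale}. No two conflicting regions share a color.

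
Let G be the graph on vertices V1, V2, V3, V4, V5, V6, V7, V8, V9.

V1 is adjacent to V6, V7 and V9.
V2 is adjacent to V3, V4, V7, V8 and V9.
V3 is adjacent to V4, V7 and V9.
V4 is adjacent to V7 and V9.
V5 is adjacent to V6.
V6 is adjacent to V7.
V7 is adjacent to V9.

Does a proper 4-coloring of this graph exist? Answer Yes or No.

No

V2, V3, V4, V7, V9 are pairwise adjacent (a clique of size 5), so at least 5 colors are needed.
So 4 colors are not enough.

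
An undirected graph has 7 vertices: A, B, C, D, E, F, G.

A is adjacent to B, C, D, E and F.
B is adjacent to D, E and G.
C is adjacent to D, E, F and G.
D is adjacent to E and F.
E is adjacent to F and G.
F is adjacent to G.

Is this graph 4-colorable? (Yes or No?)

No

A, C, D, E, F are mutually adjacent (a clique of size 5), so at least 5 colors are needed.
So 4 colors are not enough.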